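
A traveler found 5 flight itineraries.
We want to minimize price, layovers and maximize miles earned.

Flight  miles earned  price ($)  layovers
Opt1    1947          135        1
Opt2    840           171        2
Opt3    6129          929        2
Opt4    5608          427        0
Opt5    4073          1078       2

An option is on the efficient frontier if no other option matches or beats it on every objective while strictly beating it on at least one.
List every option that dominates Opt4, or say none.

Opt1: worse on miles earned (1947 vs 5608).
Opt2: worse on miles earned (840 vs 5608).
Opt3: worse on price (929 vs 427).
Opt5: worse on miles earned (4073 vs 5608).
No option dominates Opt4.

none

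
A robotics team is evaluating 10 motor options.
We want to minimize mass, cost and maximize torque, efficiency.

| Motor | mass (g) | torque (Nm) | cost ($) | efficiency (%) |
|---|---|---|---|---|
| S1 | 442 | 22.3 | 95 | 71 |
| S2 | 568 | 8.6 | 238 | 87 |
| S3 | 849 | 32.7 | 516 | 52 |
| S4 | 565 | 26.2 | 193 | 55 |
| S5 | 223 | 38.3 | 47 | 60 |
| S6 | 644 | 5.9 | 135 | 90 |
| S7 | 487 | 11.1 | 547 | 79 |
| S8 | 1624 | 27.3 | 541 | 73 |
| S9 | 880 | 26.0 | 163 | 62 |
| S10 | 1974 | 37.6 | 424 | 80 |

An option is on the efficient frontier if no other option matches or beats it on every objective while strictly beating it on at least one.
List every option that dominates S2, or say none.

none

S1: worse on efficiency (71 vs 87).
S3: worse on mass (849 vs 568).
S4: worse on efficiency (55 vs 87).
S5: worse on efficiency (60 vs 87).
S6: worse on mass (644 vs 568).
S7: worse on cost (547 vs 238).
S8: worse on mass (1624 vs 568).
S9: worse on mass (880 vs 568).
S10: worse on mass (1974 vs 568).
No option dominates S2.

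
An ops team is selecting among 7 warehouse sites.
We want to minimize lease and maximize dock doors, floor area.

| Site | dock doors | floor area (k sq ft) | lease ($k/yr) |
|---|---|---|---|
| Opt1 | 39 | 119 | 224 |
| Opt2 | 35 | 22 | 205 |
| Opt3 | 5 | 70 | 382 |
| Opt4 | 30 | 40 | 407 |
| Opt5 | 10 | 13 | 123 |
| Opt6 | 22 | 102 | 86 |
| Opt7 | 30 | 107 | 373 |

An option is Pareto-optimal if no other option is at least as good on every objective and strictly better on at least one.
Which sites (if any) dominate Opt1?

none

Opt2: worse on dock doors (35 vs 39).
Opt3: worse on dock doors (5 vs 39).
Opt4: worse on dock doors (30 vs 39).
Opt5: worse on dock doors (10 vs 39).
Opt6: worse on dock doors (22 vs 39).
Opt7: worse on dock doors (30 vs 39).
No option dominates Opt1.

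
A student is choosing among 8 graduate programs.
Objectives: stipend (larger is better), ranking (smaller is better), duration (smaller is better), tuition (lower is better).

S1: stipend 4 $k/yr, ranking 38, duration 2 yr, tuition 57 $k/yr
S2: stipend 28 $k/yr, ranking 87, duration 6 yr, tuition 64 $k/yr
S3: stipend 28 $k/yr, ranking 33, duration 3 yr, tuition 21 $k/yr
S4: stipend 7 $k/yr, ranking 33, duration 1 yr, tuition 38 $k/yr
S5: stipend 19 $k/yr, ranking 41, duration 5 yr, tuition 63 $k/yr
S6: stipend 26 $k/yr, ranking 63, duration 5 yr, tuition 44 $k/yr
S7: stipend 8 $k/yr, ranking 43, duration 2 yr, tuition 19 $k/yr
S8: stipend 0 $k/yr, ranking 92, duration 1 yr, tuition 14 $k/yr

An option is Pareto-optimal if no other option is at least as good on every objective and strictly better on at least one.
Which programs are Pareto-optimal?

S1: dominated by S4 (stipend 7≥4, ranking 33≤38, duration 1≤2, tuition 38≤57).
S2: dominated by S3 (stipend 28≥28, ranking 33≤87, duration 3≤6, tuition 21≤64).
S3: not dominated.
S4: not dominated.
S5: dominated by S3 (stipend 28≥19, ranking 33≤41, duration 3≤5, tuition 21≤63).
S6: dominated by S3 (stipend 28≥26, ranking 33≤63, duration 3≤5, tuition 21≤44).
S7: not dominated.
S8: not dominated (best tuition).

S3, S4, S7, S8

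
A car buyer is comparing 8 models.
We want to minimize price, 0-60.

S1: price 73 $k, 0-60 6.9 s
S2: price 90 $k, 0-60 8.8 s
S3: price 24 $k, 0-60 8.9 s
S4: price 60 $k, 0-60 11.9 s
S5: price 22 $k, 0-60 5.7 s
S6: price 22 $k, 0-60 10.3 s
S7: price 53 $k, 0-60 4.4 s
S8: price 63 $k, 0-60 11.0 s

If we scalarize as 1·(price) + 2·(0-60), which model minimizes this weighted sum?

S5

S1: 1·73 + 2·6.9 = 86.8
S2: 1·90 + 2·8.8 = 107.6
S3: 1·24 + 2·8.9 = 41.8
S4: 1·60 + 2·11.9 = 83.8
S5: 1·22 + 2·5.7 = 33.4
S6: 1·22 + 2·10.3 = 42.6
S7: 1·53 + 2·4.4 = 61.8
S8: 1·63 + 2·11.0 = 85.0
Lowest: S5 at 33.4.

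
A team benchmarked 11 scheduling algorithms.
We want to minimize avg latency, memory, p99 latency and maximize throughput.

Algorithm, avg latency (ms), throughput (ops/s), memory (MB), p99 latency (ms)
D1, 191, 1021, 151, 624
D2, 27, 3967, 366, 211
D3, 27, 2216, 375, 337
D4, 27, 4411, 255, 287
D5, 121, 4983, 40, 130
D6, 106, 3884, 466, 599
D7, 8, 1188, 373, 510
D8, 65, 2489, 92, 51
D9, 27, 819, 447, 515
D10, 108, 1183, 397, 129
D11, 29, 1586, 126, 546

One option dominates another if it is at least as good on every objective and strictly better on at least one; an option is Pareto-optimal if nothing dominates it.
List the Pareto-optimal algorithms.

D1: dominated by D5 (avg latency 121≤191, throughput 4983≥1021, memory 40≤151, p99 latency 130≤624).
D2: not dominated.
D3: dominated by D2 (avg latency 27≤27, throughput 3967≥2216, memory 366≤375, p99 latency 211≤337).
D4: not dominated.
D5: not dominated (best throughput).
D6: dominated by D2 (avg latency 27≤106, throughput 3967≥3884, memory 366≤466, p99 latency 211≤599).
D7: not dominated (best avg latency).
D8: not dominated (best p99 latency).
D9: dominated by D2 (avg latency 27≤27, throughput 3967≥819, memory 366≤447, p99 latency 211≤515).
D10: dominated by D8 (avg latency 65≤108, throughput 2489≥1183, memory 92≤397, p99 latency 51≤129).
D11: not dominated.

D2, D4, D5, D7, D8, D11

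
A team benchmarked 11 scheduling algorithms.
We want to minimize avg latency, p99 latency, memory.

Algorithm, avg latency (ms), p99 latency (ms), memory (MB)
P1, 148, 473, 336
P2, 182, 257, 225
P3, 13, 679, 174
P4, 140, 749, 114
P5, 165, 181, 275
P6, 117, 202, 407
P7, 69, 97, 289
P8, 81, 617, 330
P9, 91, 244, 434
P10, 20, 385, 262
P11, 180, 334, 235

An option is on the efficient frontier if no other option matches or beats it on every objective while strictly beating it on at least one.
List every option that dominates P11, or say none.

none

P1: worse on p99 latency (473 vs 334).
P2: worse on avg latency (182 vs 180).
P3: worse on p99 latency (679 vs 334).
P4: worse on p99 latency (749 vs 334).
P5: worse on memory (275 vs 235).
P6: worse on memory (407 vs 235).
P7: worse on memory (289 vs 235).
P8: worse on p99 latency (617 vs 334).
P9: worse on memory (434 vs 235).
P10: worse on p99 latency (385 vs 334).
No option dominates P11.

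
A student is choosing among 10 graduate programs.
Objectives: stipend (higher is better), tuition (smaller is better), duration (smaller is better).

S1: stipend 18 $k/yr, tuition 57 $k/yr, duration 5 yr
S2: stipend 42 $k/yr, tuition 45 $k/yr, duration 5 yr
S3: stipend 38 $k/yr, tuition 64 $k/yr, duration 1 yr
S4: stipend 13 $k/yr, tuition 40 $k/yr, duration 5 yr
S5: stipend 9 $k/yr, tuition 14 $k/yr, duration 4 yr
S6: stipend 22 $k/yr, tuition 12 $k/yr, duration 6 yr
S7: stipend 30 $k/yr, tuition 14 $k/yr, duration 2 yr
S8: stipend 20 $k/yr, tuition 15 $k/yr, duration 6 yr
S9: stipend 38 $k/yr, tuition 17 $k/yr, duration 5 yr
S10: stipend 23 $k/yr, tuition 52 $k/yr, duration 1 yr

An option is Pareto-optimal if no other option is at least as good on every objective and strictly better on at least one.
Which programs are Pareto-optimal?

S1: dominated by S2 (stipend 42≥18, tuition 45≤57, duration 5≤5).
S2: not dominated (best stipend).
S3: not dominated.
S4: dominated by S7 (stipend 30≥13, tuition 14≤40, duration 2≤5).
S5: dominated by S7 (stipend 30≥9, tuition 14≤14, duration 2≤4).
S6: not dominated (best tuition).
S7: not dominated.
S8: dominated by S6 (stipend 22≥20, tuition 12≤15, duration 6≤6).
S9: not dominated.
S10: not dominated.

S2, S3, S6, S7, S9, S10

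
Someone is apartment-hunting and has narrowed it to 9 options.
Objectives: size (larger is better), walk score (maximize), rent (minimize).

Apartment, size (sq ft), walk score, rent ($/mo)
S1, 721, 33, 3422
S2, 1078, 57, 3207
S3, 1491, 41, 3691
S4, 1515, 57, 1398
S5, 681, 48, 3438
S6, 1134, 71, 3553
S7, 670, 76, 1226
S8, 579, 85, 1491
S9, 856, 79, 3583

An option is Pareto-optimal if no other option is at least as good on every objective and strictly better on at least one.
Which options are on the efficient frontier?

S1: dominated by S2 (size 1078≥721, walk score 57≥33, rent 3207≤3422).
S2: dominated by S4 (size 1515≥1078, walk score 57≥57, rent 1398≤3207).
S3: dominated by S4 (size 1515≥1491, walk score 57≥41, rent 1398≤3691).
S4: not dominated (best size).
S5: dominated by S2 (size 1078≥681, walk score 57≥48, rent 3207≤3438).
S6: not dominated.
S7: not dominated (best rent).
S8: not dominated (best walk score).
S9: not dominated.

S4, S6, S7, S8, S9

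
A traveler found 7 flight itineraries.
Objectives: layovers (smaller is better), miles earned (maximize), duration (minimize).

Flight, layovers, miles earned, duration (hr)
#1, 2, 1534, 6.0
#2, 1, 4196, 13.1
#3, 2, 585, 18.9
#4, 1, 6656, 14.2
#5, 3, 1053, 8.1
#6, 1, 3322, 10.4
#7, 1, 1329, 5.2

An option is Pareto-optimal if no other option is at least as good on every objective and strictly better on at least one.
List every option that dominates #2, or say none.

none

#1: worse on layovers (2 vs 1).
#3: worse on layovers (2 vs 1).
#4: worse on duration (14.2 vs 13.1).
#5: worse on layovers (3 vs 1).
#6: worse on miles earned (3322 vs 4196).
#7: worse on miles earned (1329 vs 4196).
No option dominates #2.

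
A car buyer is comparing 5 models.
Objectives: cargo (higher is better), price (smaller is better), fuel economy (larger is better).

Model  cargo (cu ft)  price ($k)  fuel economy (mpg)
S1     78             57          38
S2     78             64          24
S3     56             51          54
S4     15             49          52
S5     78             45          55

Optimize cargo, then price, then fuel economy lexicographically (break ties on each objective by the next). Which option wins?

S5

First maximize cargo: best is 78, kept {S1, S2, S5}.
Then minimize price: best is 45, kept {S5}.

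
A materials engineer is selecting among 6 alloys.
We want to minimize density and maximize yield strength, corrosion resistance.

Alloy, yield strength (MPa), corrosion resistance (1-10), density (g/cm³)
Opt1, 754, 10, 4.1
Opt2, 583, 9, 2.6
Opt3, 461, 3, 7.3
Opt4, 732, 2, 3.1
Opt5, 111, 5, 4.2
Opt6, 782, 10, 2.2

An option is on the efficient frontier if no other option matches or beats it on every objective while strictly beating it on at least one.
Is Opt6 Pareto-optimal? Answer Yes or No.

Opt1: worse on yield strength (754 vs 782).
Opt2: worse on yield strength (583 vs 782).
Opt3: worse on yield strength (461 vs 782).
Opt4: worse on yield strength (732 vs 782).
Opt5: worse on yield strength (111 vs 782).
No option is at least as good as Opt6 on every objective and strictly better on one.

Yes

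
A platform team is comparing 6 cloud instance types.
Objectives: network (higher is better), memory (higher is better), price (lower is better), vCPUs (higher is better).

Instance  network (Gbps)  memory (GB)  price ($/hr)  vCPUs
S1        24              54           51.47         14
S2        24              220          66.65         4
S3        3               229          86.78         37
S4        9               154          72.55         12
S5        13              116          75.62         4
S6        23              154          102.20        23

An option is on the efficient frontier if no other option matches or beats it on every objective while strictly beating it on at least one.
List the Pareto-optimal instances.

S1: not dominated (best price).
S2: not dominated.
S3: not dominated (best memory).
S4: not dominated.
S5: dominated by S2 (network 24≥13, memory 220≥116, price 66.65≤75.62, vCPUs 4≥4).
S6: not dominated.

S1, S2, S3, S4, S6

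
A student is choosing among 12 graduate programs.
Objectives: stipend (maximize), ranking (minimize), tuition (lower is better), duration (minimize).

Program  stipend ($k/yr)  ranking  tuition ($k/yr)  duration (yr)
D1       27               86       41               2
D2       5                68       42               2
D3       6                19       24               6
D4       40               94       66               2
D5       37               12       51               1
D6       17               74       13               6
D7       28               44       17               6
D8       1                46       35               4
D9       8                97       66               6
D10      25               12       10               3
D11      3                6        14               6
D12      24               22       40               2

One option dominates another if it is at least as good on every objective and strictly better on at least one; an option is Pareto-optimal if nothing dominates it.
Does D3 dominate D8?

D3 vs D8: D3 is worse on duration (6 vs 4), so it does not dominate D8.

No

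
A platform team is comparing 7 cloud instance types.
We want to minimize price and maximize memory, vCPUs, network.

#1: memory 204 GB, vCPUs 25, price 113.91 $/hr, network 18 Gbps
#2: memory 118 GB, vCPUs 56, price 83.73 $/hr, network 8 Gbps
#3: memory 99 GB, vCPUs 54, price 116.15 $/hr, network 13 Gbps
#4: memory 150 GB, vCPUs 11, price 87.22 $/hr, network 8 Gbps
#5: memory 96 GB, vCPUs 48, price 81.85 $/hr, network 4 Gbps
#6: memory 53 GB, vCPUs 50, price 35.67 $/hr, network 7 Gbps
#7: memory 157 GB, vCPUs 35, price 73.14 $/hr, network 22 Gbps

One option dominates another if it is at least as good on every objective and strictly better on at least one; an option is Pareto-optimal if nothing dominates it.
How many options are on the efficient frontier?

6

#1: not dominated (best memory).
#2: not dominated (best vCPUs).
#3: not dominated.
#4: dominated by #7 (memory 157≥150, vCPUs 35≥11, price 73.14≤87.22, network 22≥8).
#5: not dominated.
#6: not dominated (best price).
#7: not dominated (best network).
Pareto-optimal: #1, #2, #3, #5, #6, #7 → 6.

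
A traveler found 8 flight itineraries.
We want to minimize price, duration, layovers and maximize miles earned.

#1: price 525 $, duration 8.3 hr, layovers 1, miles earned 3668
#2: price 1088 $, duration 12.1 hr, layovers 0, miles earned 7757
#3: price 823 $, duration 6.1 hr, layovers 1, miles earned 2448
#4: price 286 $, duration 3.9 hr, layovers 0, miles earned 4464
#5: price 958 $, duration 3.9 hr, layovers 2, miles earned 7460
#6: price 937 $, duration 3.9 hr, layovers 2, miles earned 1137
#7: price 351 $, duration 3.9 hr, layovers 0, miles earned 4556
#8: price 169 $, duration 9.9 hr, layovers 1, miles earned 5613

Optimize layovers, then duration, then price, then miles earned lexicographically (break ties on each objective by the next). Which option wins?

First minimize layovers: best is 0, kept {#2, #4, #7}.
Then minimize duration: best is 3.9, kept {#4, #7}.
Then minimize price: best is 286, kept {#4}.

#4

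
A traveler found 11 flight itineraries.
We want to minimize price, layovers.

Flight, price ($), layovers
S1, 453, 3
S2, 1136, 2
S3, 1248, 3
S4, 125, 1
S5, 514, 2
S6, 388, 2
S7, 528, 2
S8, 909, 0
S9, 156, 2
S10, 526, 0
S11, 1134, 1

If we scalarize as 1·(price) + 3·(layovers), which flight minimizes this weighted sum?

S1: 1·453 + 3·3 = 462
S2: 1·1136 + 3·2 = 1142
S3: 1·1248 + 3·3 = 1257
S4: 1·125 + 3·1 = 128
S5: 1·514 + 3·2 = 520
S6: 1·388 + 3·2 = 394
S7: 1·528 + 3·2 = 534
S8: 1·909 + 3·0 = 909
S9: 1·156 + 3·2 = 162
S10: 1·526 + 3·0 = 526
S11: 1·1134 + 3·1 = 1137
Lowest: S4 at 128.

S4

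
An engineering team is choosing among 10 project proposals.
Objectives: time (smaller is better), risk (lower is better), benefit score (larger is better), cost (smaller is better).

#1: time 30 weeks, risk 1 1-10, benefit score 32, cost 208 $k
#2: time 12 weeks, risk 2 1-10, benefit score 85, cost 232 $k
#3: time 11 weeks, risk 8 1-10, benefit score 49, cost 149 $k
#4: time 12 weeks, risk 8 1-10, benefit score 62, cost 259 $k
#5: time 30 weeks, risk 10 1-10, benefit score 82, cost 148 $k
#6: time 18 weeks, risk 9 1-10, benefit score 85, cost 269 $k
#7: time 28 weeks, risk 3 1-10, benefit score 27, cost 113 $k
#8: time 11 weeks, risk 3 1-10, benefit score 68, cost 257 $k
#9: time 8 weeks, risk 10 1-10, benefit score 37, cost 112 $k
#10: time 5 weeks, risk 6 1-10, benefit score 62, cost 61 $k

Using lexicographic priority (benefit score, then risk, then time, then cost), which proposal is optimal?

First maximize benefit score: best is 85, kept {#2, #6}.
Then minimize risk: best is 2, kept {#2}.

#2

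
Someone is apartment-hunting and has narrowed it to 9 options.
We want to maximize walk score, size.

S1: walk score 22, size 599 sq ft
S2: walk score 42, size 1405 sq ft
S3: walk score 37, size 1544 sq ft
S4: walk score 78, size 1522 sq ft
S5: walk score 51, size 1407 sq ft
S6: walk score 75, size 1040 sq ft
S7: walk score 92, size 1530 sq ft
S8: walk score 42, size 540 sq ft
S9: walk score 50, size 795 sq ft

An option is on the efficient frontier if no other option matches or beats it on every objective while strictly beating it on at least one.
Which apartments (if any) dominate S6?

S4, S7

S4: walk score 78≥75, size 1522≥1040 — dominates S6.
S7: walk score 92≥75, size 1530≥1040 — dominates S6.
Others (S1, S2, S3, S5, S8, S9) are each worse than S6 on at least one objective.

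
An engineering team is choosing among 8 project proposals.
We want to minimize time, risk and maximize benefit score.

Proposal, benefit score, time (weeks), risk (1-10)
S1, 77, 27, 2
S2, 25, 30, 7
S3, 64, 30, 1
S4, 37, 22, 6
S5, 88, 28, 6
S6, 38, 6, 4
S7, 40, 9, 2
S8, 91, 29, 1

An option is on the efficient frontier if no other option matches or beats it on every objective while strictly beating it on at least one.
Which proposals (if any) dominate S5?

S1: worse on benefit score (77 vs 88).
S2: worse on benefit score (25 vs 88).
S3: worse on benefit score (64 vs 88).
S4: worse on benefit score (37 vs 88).
S6: worse on benefit score (38 vs 88).
S7: worse on benefit score (40 vs 88).
S8: worse on time (29 vs 28).
No option dominates S5.

none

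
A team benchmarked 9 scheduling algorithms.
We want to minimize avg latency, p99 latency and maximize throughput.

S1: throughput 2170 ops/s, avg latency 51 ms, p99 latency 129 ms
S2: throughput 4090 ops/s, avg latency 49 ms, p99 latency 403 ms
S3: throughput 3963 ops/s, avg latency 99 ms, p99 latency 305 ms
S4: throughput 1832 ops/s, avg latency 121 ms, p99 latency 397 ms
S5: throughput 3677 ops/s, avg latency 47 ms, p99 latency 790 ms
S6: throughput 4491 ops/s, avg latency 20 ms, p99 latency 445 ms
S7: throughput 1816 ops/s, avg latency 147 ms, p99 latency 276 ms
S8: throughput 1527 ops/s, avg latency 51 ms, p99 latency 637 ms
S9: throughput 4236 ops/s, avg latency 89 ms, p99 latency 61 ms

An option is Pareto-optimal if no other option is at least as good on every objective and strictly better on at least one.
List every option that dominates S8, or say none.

S1: throughput 2170≥1527, avg latency 51≤51, p99 latency 129≤637 — dominates S8.
S2: throughput 4090≥1527, avg latency 49≤51, p99 latency 403≤637 — dominates S8.
S6: throughput 4491≥1527, avg latency 20≤51, p99 latency 445≤637 — dominates S8.
Others (S3, S4, S5, S7, S9) are each worse than S8 on at least one objective.

S1, S2, S6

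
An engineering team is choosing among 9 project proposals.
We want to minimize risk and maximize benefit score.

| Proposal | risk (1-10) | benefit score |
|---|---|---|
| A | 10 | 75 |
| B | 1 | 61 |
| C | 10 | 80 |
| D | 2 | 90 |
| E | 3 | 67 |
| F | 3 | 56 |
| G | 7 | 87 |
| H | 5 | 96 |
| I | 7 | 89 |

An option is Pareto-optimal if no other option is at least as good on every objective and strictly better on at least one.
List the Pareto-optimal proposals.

A: dominated by C (risk 10≤10, benefit score 80≥75).
B: not dominated (best risk).
C: dominated by D (risk 2≤10, benefit score 90≥80).
D: not dominated.
E: dominated by D (risk 2≤3, benefit score 90≥67).
F: dominated by B (risk 1≤3, benefit score 61≥56).
G: dominated by D (risk 2≤7, benefit score 90≥87).
H: not dominated (best benefit score).
I: dominated by D (risk 2≤7, benefit score 90≥89).

B, D, H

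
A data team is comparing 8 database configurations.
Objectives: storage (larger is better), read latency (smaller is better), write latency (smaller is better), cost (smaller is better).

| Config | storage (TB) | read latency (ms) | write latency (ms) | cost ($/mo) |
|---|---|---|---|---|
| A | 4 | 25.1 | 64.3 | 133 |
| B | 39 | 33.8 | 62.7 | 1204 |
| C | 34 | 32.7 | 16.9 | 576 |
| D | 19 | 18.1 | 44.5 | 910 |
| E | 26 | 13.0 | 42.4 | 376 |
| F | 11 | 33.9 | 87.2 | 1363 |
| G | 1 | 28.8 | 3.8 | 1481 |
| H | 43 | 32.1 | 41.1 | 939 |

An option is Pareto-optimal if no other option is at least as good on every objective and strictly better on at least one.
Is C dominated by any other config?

No

A: worse on storage (4 vs 34).
B: worse on read latency (33.8 vs 32.7).
D: worse on storage (19 vs 34).
E: worse on storage (26 vs 34).
F: worse on storage (11 vs 34).
G: worse on storage (1 vs 34).
H: worse on write latency (41.1 vs 16.9).
No option is at least as good as C on every objective and strictly better on one.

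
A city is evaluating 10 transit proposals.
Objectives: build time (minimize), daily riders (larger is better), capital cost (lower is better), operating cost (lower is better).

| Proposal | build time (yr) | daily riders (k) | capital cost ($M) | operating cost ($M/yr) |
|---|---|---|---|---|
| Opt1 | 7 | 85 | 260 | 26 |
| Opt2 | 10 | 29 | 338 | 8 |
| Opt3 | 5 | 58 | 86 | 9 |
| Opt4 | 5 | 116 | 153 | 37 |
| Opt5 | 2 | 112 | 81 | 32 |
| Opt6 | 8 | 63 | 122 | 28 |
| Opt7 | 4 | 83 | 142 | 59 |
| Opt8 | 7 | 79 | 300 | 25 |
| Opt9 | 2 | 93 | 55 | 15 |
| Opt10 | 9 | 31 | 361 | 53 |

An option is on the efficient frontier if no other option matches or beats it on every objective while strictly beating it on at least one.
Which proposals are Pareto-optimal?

Opt2, Opt3, Opt4, Opt5, Opt9

Opt1: dominated by Opt9 (build time 2≤7, daily riders 93≥85, capital cost 55≤260, operating cost 15≤26).
Opt2: not dominated (best operating cost).
Opt3: not dominated.
Opt4: not dominated (best daily riders).
Opt5: not dominated.
Opt6: dominated by Opt9 (build time 2≤8, daily riders 93≥63, capital cost 55≤122, operating cost 15≤28).
Opt7: dominated by Opt5 (build time 2≤4, daily riders 112≥83, capital cost 81≤142, operating cost 32≤59).
Opt8: dominated by Opt9 (build time 2≤7, daily riders 93≥79, capital cost 55≤300, operating cost 15≤25).
Opt9: not dominated (best capital cost).
Opt10: dominated by Opt1 (build time 7≤9, daily riders 85≥31, capital cost 260≤361, operating cost 26≤53).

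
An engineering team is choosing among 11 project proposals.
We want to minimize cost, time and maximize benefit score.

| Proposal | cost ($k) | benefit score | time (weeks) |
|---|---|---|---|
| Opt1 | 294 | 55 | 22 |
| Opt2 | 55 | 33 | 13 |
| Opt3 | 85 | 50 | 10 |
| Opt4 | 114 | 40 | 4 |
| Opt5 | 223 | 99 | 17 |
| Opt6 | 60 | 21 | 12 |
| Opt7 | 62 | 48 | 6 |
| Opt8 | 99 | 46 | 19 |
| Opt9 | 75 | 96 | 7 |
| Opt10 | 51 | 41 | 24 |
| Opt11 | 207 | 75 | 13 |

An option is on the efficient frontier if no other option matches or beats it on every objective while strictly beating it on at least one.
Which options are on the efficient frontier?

Opt2, Opt4, Opt5, Opt6, Opt7, Opt9, Opt10

Opt1: dominated by Opt5 (cost 223≤294, benefit score 99≥55, time 17≤22).
Opt2: not dominated.
Opt3: dominated by Opt9 (cost 75≤85, benefit score 96≥50, time 7≤10).
Opt4: not dominated (best time).
Opt5: not dominated (best benefit score).
Opt6: not dominated.
Opt7: not dominated.
Opt8: dominated by Opt3 (cost 85≤99, benefit score 50≥46, time 10≤19).
Opt9: not dominated.
Opt10: not dominated (best cost).
Opt11: dominated by Opt9 (cost 75≤207, benefit score 96≥75, time 7≤13).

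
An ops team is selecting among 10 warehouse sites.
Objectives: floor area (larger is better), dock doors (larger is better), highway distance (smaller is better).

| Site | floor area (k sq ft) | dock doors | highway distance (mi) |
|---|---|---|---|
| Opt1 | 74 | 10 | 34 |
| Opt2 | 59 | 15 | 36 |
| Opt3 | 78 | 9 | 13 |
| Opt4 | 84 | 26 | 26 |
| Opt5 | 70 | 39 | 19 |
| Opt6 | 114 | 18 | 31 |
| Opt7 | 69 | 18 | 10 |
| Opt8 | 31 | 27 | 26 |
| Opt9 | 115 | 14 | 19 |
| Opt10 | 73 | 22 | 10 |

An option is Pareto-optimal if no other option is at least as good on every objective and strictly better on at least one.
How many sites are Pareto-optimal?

6

Opt1: dominated by Opt4 (floor area 84≥74, dock doors 26≥10, highway distance 26≤34).
Opt2: dominated by Opt4 (floor area 84≥59, dock doors 26≥15, highway distance 26≤36).
Opt3: not dominated.
Opt4: not dominated.
Opt5: not dominated (best dock doors).
Opt6: not dominated.
Opt7: dominated by Opt10 (floor area 73≥69, dock doors 22≥18, highway distance 10≤10).
Opt8: dominated by Opt5 (floor area 70≥31, dock doors 39≥27, highway distance 19≤26).
Opt9: not dominated (best floor area).
Opt10: not dominated.
Pareto-optimal: Opt3, Opt4, Opt5, Opt6, Opt9, Opt10 → 6.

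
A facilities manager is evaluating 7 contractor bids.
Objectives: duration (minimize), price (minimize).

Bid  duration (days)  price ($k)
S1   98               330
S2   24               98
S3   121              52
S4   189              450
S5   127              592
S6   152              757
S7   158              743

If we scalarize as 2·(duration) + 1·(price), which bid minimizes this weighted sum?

S2

S1: 2·98 + 1·330 = 526
S2: 2·24 + 1·98 = 146
S3: 2·121 + 1·52 = 294
S4: 2·189 + 1·450 = 828
S5: 2·127 + 1·592 = 846
S6: 2·152 + 1·757 = 1061
S7: 2·158 + 1·743 = 1059
Lowest: S2 at 146.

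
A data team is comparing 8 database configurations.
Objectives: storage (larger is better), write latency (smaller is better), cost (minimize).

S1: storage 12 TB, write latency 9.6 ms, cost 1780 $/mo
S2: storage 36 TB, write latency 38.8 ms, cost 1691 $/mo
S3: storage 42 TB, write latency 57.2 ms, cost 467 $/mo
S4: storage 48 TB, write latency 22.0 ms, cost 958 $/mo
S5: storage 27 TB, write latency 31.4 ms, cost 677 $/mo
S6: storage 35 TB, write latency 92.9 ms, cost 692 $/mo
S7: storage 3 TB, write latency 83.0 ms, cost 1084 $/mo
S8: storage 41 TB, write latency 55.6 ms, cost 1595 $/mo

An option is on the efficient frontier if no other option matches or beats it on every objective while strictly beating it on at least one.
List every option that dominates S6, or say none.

S3

S3: storage 42≥35, write latency 57.2≤92.9, cost 467≤692 — dominates S6.
Others (S1, S2, S4, S5, S7, S8) are each worse than S6 on at least one objective.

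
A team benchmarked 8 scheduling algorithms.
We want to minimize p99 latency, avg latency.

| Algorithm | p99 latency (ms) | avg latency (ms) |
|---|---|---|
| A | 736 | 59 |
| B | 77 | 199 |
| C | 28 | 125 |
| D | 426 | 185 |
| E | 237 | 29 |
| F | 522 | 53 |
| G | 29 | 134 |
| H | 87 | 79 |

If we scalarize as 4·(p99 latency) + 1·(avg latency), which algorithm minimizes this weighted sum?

A: 4·736 + 1·59 = 3003
B: 4·77 + 1·199 = 507
C: 4·28 + 1·125 = 237
D: 4·426 + 1·185 = 1889
E: 4·237 + 1·29 = 977
F: 4·522 + 1·53 = 2141
G: 4·29 + 1·134 = 250
H: 4·87 + 1·79 = 427
Lowest: C at 237.

C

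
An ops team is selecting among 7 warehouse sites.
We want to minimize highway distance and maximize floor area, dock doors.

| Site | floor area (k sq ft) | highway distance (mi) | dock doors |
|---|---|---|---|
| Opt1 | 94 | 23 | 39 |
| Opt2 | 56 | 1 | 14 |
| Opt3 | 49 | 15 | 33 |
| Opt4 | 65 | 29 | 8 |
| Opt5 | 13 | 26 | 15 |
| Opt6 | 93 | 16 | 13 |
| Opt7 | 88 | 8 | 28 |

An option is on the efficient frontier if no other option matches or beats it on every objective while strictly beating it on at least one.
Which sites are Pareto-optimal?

Opt1: not dominated (best floor area).
Opt2: not dominated (best highway distance).
Opt3: not dominated.
Opt4: dominated by Opt1 (floor area 94≥65, highway distance 23≤29, dock doors 39≥8).
Opt5: dominated by Opt1 (floor area 94≥13, highway distance 23≤26, dock doors 39≥15).
Opt6: not dominated.
Opt7: not dominated.

Opt1, Opt2, Opt3, Opt6, Opt7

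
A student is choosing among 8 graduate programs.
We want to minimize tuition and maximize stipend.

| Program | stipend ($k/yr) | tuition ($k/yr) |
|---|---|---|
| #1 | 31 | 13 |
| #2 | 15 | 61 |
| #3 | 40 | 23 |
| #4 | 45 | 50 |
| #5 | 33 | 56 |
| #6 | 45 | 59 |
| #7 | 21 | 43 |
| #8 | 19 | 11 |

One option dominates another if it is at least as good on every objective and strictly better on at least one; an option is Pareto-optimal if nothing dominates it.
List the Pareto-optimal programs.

#1, #3, #4, #8

#1: not dominated.
#2: dominated by #1 (stipend 31≥15, tuition 13≤61).
#3: not dominated.
#4: not dominated.
#5: dominated by #3 (stipend 40≥33, tuition 23≤56).
#6: dominated by #4 (stipend 45≥45, tuition 50≤59).
#7: dominated by #1 (stipend 31≥21, tuition 13≤43).
#8: not dominated (best tuition).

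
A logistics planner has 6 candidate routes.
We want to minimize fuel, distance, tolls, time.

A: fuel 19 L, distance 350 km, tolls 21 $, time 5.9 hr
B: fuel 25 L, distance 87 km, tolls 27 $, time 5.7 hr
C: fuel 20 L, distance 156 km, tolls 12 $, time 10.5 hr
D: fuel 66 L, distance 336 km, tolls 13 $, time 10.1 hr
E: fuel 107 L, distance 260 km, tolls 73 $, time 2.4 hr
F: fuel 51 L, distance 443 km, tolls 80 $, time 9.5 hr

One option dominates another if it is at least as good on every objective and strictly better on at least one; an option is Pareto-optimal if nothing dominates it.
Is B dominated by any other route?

No

A: worse on distance (350 vs 87).
C: worse on distance (156 vs 87).
D: worse on fuel (66 vs 25).
E: worse on fuel (107 vs 25).
F: worse on fuel (51 vs 25).
No option is at least as good as B on every objective and strictly better on one.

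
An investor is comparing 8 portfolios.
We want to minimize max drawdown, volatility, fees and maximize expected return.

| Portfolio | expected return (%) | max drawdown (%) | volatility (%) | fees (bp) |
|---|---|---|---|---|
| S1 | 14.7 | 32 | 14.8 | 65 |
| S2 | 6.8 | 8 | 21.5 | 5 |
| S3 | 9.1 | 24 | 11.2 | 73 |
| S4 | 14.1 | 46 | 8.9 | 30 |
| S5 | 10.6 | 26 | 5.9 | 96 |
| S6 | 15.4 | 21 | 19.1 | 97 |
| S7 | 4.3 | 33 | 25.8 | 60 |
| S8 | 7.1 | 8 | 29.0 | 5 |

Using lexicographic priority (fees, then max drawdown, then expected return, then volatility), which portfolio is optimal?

First minimize fees: best is 5, kept {S2, S8}.
Then minimize max drawdown: best is 8, kept {S2, S8}.
Then maximize expected return: best is 7.1, kept {S8}.

S8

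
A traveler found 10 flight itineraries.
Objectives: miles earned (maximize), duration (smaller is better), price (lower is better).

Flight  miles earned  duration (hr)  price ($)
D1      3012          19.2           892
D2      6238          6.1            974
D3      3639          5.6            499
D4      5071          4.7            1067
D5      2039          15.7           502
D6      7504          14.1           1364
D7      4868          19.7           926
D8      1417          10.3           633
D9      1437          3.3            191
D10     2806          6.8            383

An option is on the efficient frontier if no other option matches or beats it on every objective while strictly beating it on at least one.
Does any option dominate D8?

D3 vs D8: miles earned 3639≥1417, duration 5.6≤10.3, price 499≤633 — D3 is at least as good on every objective and strictly better on at least one, so D3 dominates D8.

Yes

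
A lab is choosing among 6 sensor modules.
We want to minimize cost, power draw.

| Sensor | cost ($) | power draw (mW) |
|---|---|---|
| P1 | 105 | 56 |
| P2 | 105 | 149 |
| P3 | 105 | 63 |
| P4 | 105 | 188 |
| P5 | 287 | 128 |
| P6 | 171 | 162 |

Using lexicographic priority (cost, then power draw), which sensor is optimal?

First minimize cost: best is 105, kept {P1, P2, P3, P4}.
Then minimize power draw: best is 56, kept {P1}.

P1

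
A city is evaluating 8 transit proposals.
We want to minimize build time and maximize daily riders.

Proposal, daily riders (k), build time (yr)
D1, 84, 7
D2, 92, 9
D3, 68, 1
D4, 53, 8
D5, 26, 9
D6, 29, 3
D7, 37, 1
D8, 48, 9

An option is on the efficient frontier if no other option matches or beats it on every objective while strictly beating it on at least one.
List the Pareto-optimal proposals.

D1, D2, D3

D1: not dominated.
D2: not dominated (best daily riders).
D3: not dominated.
D4: dominated by D1 (daily riders 84≥53, build time 7≤8).
D5: dominated by D1 (daily riders 84≥26, build time 7≤9).
D6: dominated by D3 (daily riders 68≥29, build time 1≤3).
D7: dominated by D3 (daily riders 68≥37, build time 1≤1).
D8: dominated by D1 (daily riders 84≥48, build time 7≤9).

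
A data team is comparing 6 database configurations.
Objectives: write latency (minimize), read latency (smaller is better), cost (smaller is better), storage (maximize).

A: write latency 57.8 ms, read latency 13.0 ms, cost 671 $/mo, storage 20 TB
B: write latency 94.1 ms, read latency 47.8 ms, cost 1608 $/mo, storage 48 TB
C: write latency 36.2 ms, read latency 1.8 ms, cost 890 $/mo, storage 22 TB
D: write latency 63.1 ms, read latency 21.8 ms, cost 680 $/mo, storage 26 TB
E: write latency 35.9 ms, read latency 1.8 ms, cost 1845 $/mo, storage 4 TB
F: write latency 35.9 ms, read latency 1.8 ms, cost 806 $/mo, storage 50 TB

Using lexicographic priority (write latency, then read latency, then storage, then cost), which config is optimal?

F

First minimize write latency: best is 35.9, kept {E, F}.
Then minimize read latency: best is 1.8, kept {E, F}.
Then maximize storage: best is 50, kept {F}.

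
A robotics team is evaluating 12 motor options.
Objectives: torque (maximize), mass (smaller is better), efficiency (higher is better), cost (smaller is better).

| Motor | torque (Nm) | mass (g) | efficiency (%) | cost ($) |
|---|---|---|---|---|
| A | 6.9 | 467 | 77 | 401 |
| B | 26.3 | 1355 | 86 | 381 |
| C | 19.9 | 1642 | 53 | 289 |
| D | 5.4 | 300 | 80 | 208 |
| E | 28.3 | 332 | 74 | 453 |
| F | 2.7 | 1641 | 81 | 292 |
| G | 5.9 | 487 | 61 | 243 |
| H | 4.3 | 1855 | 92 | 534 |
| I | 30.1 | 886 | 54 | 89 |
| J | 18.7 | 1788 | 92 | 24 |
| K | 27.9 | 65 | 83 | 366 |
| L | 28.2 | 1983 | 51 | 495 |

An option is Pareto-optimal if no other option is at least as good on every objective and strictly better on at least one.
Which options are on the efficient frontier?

B, D, E, F, G, I, J, K

A: dominated by K (torque 27.9≥6.9, mass 65≤467, efficiency 83≥77, cost 366≤401).
B: not dominated.
C: dominated by I (torque 30.1≥19.9, mass 886≤1642, efficiency 54≥53, cost 89≤289).
D: not dominated.
E: not dominated.
F: not dominated.
G: not dominated.
H: dominated by J (torque 18.7≥4.3, mass 1788≤1855, efficiency 92≥92, cost 24≤534).
I: not dominated (best torque).
J: not dominated (best cost).
K: not dominated (best mass).
L: dominated by E (torque 28.3≥28.2, mass 332≤1983, efficiency 74≥51, cost 453≤495).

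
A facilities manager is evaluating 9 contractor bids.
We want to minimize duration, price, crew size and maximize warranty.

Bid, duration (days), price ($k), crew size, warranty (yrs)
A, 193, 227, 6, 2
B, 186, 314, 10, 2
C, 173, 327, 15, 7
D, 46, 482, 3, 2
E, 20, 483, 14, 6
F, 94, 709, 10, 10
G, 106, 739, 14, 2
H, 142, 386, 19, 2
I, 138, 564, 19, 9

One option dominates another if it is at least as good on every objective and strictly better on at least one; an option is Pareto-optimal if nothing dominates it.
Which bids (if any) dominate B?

none

A: worse on duration (193 vs 186).
C: worse on price (327 vs 314).
D: worse on price (482 vs 314).
E: worse on price (483 vs 314).
F: worse on price (709 vs 314).
G: worse on price (739 vs 314).
H: worse on price (386 vs 314).
I: worse on price (564 vs 314).
No option dominates B.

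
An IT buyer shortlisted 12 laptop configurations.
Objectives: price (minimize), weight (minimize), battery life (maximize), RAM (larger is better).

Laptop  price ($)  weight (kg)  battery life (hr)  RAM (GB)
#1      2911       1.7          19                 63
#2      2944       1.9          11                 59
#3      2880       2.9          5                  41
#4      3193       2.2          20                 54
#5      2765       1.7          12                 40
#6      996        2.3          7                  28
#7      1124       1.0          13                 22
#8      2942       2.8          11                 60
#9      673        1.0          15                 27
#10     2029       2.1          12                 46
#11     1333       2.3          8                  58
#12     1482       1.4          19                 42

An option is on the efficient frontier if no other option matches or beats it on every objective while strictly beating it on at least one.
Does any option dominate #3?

Yes

#10 vs #3: price 2029≤2880, weight 2.1≤2.9, battery life 12≥5, RAM 46≥41 — #10 is at least as good on every objective and strictly better on at least one, so #10 dominates #3.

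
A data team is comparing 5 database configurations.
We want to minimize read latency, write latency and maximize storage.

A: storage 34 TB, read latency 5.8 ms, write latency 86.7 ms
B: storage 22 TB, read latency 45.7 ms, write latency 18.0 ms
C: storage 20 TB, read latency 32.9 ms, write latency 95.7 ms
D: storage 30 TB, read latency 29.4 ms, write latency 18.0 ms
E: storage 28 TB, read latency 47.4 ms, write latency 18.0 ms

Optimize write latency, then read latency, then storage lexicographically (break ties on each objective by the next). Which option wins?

D

First minimize write latency: best is 18.0, kept {B, D, E}.
Then minimize read latency: best is 29.4, kept {D}.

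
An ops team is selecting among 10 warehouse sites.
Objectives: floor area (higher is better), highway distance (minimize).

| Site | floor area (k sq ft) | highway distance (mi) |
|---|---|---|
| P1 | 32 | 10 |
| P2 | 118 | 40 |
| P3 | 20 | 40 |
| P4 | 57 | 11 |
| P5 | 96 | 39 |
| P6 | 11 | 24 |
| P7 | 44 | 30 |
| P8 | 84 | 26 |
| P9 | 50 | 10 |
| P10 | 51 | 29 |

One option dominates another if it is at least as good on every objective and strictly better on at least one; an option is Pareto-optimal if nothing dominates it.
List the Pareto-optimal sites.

P1: dominated by P9 (floor area 50≥32, highway distance 10≤10).
P2: not dominated (best floor area).
P3: dominated by P1 (floor area 32≥20, highway distance 10≤40).
P4: not dominated.
P5: not dominated.
P6: dominated by P1 (floor area 32≥11, highway distance 10≤24).
P7: dominated by P4 (floor area 57≥44, highway distance 11≤30).
P8: not dominated.
P9: not dominated.
P10: dominated by P4 (floor area 57≥51, highway distance 11≤29).

P2, P4, P5, P8, P9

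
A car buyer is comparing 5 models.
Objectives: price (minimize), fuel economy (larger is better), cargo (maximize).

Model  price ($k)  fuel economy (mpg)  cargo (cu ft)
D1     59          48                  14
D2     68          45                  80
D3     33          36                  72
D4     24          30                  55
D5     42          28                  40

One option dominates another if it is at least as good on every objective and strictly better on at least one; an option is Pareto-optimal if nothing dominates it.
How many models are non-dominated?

4

D1: not dominated (best fuel economy).
D2: not dominated (best cargo).
D3: not dominated.
D4: not dominated (best price).
D5: dominated by D3 (price 33≤42, fuel economy 36≥28, cargo 72≥40).
Pareto-optimal: D1, D2, D3, D4 → 4.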